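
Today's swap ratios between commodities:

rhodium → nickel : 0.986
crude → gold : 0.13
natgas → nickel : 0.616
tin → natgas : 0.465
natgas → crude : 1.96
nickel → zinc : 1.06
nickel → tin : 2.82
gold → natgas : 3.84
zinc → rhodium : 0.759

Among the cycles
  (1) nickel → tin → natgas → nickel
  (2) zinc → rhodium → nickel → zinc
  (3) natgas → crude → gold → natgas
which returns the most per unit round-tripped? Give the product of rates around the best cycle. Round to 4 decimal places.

0.9784

(1) 2.82 × 0.465 × 0.616 = 0.80776
(2) 0.759 × 0.986 × 1.06 = 0.79328
(3) 1.96 × 0.13 × 3.84 = 0.97843
Highest is cycle (3) at 0.9784 (≤1, no arbitrage).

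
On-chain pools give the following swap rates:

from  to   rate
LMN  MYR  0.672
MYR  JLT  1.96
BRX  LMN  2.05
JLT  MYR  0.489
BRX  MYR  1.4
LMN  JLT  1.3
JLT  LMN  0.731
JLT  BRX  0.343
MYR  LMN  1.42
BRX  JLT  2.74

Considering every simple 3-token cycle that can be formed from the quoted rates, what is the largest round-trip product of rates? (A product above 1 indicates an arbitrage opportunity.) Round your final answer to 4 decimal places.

0.9628

MYR→JLT→LMN→MYR: 1.96 × 0.731 × 0.672 = 0.96281
MYR→JLT→BRX→MYR: 1.96 × 0.343 × 1.4 = 0.94119
LMN→JLT→BRX→LMN: 1.3 × 0.343 × 2.05 = 0.91410
MYR→LMN→JLT→MYR: 1.42 × 1.3 × 0.489 = 0.90269
Maximum is MYR→JLT→LMN→MYR at 0.9628; no arbitrage — every cycle loses value.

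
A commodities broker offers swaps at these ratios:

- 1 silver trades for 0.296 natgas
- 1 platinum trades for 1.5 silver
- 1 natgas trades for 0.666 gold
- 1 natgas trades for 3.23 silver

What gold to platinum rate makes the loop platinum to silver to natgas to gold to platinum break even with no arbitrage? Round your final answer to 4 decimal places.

3.3818

Known legs of the cycle: 1.5 × 0.296 × 0.666 = 0.295704
For no arbitrage the full-cycle product must be 1, so the missing rate is 1 / 0.295704 ≈ 3.381760.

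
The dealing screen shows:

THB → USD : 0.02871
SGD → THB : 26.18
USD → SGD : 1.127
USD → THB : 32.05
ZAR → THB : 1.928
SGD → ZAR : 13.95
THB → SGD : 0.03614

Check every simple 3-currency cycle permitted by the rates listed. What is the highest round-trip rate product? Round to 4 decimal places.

0.9720

THB→SGD→ZAR→THB: 0.03614 × 13.95 × 1.928 = 0.97201
THB→USD→SGD→THB: 0.02871 × 1.127 × 26.18 = 0.84708
Maximum is THB→SGD→ZAR→THB at 0.9720; no arbitrage — every cycle loses value.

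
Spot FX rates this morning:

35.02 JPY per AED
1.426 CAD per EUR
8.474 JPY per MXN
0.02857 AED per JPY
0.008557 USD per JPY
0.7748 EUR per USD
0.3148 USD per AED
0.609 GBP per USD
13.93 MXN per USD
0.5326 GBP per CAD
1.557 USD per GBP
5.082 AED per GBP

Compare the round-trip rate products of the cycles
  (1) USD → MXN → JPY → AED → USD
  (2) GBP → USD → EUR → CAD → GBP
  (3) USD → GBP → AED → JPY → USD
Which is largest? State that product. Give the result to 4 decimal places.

(1) 13.93 × 8.474 × 0.02857 × 0.3148 = 1.06166
(2) 1.557 × 0.7748 × 1.426 × 0.5326 = 0.91622
(3) 0.609 × 5.082 × 35.02 × 0.008557 = 0.92745
Highest is cycle (1) at 1.0617 (>1, arbitrage).

1.0617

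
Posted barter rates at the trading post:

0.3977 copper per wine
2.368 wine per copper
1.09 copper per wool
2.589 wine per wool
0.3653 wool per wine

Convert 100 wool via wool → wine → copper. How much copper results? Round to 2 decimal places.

100 wool × 2.589 = 258.9 wine
258.9 wine × 0.3977 = 102.96453 copper

102.96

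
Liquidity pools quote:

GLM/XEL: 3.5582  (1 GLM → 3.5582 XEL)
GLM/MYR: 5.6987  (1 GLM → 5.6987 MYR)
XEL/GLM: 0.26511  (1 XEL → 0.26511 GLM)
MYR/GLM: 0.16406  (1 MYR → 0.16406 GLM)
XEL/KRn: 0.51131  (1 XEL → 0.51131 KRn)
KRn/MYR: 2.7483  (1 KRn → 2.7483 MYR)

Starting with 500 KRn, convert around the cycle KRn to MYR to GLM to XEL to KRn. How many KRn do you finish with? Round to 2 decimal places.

500 KRn × 2.7483 = 1374.15 MYR
1374.15 MYR × 0.16406 = 225.443049 GLM
225.443049 GLM × 3.5582 = 802.1714569518 XEL
802.1714569518 XEL × 0.51131 = 410.158287654024858 KRn

410.16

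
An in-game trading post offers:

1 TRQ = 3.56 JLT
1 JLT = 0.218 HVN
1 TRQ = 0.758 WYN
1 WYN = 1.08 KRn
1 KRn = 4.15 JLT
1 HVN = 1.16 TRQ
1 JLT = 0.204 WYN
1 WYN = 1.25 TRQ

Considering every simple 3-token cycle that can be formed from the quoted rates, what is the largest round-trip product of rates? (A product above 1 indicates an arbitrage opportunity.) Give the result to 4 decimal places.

0.9143

JLT→WYN→KRn→JLT: 0.204 × 1.08 × 4.15 = 0.91433
JLT→WYN→TRQ→JLT: 0.204 × 1.25 × 3.56 = 0.90780
HVN→TRQ→JLT→HVN: 1.16 × 3.56 × 0.218 = 0.90025
Maximum is JLT→WYN→KRn→JLT at 0.9143; no arbitrage — every cycle loses value.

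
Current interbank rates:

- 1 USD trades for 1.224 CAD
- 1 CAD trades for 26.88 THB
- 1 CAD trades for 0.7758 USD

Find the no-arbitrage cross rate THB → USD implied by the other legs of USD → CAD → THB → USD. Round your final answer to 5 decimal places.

Known legs of the cycle: 1.224 × 26.88 = 32.90112
For no arbitrage the full-cycle product must be 1, so the missing rate is 1 / 32.90112 ≈ 0.0303941.

0.03039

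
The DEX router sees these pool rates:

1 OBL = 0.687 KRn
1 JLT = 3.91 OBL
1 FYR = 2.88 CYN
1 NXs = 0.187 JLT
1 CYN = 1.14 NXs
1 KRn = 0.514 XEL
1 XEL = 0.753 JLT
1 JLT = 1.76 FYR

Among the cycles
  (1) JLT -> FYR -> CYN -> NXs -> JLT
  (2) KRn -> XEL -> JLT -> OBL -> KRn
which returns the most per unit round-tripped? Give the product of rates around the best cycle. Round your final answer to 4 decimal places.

(1) 1.76 × 2.88 × 1.14 × 0.187 = 1.08057
(2) 0.514 × 0.753 × 3.91 × 0.687 = 1.03966
Highest is cycle (1) at 1.0806 (>1, arbitrage).

1.0806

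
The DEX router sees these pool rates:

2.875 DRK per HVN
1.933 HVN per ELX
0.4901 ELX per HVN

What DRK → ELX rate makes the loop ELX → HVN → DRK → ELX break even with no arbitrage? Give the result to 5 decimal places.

0.17994

Known legs of the cycle: 1.933 × 2.875 = 5.557375
For no arbitrage the full-cycle product must be 1, so the missing rate is 1 / 5.557375 ≈ 0.1799411.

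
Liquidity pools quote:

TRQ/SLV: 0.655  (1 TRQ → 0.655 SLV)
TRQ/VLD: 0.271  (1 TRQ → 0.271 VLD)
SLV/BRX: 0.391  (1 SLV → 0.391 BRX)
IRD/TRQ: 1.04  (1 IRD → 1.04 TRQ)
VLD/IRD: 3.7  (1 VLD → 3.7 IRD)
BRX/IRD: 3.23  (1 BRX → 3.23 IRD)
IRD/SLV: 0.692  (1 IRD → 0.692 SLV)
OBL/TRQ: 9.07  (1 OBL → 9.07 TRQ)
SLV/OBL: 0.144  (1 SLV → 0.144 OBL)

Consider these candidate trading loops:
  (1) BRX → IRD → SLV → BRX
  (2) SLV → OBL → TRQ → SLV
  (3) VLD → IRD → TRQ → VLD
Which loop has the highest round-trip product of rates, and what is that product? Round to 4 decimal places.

(1) 3.23 × 0.692 × 0.391 = 0.87395
(2) 0.144 × 9.07 × 0.655 = 0.85548
(3) 3.7 × 1.04 × 0.271 = 1.04281
Highest is cycle (3) at 1.0428 (>1, arbitrage).

1.0428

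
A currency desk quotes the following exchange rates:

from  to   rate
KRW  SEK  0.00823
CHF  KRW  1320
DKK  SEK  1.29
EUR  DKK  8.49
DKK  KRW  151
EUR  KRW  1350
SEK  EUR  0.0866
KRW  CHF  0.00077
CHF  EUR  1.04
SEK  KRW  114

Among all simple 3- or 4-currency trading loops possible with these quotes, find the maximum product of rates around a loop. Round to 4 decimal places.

KRW→CHF→EUR→KRW: 0.00077 × 1.04 × 1350 = 1.08108
KRW→CHF→EUR→DKK→KRW: 0.00077 × 1.04 × 8.49 × 151 = 1.02662
KRW→SEK→EUR→KRW: 0.00823 × 0.0866 × 1350 = 0.96217
SEK→EUR→DKK→SEK: 0.0866 × 8.49 × 1.29 = 0.94845
KRW→SEK→EUR→DKK→KRW: 0.00823 × 0.0866 × 8.49 × 151 = 0.91370
Maximum is KRW→CHF→EUR→KRW at 1.0811; arbitrage exists.

1.0811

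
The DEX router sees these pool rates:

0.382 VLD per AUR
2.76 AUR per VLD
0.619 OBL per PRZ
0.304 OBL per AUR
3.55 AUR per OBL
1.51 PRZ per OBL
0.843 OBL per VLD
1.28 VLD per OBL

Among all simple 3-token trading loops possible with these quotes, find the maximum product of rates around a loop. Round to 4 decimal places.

OBL→AUR→VLD→OBL: 3.55 × 0.382 × 0.843 = 1.14319
OBL→VLD→AUR→OBL: 1.28 × 2.76 × 0.304 = 1.07397
Maximum is OBL→AUR→VLD→OBL at 1.1432; arbitrage exists.

1.1432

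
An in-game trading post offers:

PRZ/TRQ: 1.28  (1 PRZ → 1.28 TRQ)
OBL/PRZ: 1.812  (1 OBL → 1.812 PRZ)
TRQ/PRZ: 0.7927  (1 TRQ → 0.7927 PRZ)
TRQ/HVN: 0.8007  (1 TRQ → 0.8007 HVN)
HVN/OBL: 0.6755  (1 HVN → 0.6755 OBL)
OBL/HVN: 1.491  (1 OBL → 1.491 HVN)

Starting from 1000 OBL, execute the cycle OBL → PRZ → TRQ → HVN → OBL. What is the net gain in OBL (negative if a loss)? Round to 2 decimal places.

254.48

1000 OBL × 1.812 = 1812 PRZ
1812 PRZ × 1.28 = 2319.36 TRQ
2319.36 TRQ × 0.8007 = 1857.111552 HVN
1857.111552 HVN × 0.6755 = 1254.478853376 OBL
Net change: 1254.478853376 − 1000 = 254.478853376 OBL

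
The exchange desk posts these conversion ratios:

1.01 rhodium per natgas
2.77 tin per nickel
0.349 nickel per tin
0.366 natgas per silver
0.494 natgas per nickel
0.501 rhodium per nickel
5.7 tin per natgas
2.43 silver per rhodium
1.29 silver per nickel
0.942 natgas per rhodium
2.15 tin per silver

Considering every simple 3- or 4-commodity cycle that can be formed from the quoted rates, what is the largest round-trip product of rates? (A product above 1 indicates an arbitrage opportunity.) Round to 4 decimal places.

0.9827

natgas→tin→nickel→natgas: 5.7 × 0.349 × 0.494 = 0.98271
silver→tin→nickel→silver: 2.15 × 0.349 × 1.29 = 0.96795
silver→natgas→tin→nickel→silver: 0.366 × 5.7 × 0.349 × 1.29 = 0.93923
natgas→tin→nickel→rhodium→natgas: 5.7 × 0.349 × 0.501 × 0.942 = 0.93883
silver→tin→nickel→rhodium→silver: 2.15 × 0.349 × 0.501 × 2.43 = 0.91350
silver→natgas→rhodium→silver: 0.366 × 1.01 × 2.43 = 0.89827
Maximum is natgas→tin→nickel→natgas at 0.9827; no arbitrage — every cycle loses value.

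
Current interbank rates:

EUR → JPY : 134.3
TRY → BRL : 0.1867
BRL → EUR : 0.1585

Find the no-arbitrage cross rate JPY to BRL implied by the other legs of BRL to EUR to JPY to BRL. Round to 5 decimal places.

0.04698

Known legs of the cycle: 0.1585 × 134.3 = 21.28655
For no arbitrage the full-cycle product must be 1, so the missing rate is 1 / 21.28655 ≈ 0.0469780.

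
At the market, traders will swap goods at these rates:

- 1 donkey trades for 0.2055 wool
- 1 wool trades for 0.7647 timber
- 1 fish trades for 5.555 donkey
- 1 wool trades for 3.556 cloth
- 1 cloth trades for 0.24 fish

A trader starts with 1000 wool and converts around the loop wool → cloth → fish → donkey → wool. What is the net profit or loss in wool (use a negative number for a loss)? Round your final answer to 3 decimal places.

1000 wool × 3.556 = 3556 cloth
3556 cloth × 0.24 = 853.44 fish
853.44 fish × 5.555 = 4740.8592 donkey
4740.8592 donkey × 0.2055 = 974.2465656 wool
Net change: 974.2465656 − 1000 = -25.7534344 wool

-25.753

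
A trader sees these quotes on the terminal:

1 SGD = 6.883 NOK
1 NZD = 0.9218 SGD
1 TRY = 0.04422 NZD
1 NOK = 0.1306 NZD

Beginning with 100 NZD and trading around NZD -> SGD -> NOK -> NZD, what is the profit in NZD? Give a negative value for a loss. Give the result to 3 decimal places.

-17.138

100 NZD × 0.9218 = 92.18 SGD
92.18 SGD × 6.883 = 634.47494 NOK
634.47494 NOK × 0.1306 = 82.862427164 NZD
Net change: 82.862427164 − 100 = -17.137572836 NZD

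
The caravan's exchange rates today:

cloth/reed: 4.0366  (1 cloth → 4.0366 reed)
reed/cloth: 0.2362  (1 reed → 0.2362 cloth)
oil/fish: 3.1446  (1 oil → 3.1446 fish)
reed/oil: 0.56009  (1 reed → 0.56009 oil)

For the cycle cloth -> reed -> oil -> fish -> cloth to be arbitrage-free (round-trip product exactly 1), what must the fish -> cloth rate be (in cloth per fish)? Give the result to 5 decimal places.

Known legs of the cycle: 4.0366 × 0.56009 × 3.1446 = 7.1094981359124
For no arbitrage the full-cycle product must be 1, so the missing rate is 1 / 7.1094981359124 ≈ 0.1406569.

0.14066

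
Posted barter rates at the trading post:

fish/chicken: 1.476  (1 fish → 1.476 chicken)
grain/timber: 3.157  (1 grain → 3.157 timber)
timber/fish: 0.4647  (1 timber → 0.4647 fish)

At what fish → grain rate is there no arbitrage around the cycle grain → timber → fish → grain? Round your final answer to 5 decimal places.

0.68164

Known legs of the cycle: 3.157 × 0.4647 = 1.4670579
For no arbitrage the full-cycle product must be 1, so the missing rate is 1 / 1.4670579 ≈ 0.6816364.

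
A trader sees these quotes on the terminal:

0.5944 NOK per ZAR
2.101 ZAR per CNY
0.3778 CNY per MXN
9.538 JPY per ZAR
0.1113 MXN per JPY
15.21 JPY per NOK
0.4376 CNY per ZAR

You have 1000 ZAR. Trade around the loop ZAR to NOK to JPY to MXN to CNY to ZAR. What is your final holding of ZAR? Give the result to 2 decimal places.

798.71

1000 ZAR × 0.5944 = 594.4 NOK
594.4 NOK × 15.21 = 9040.824 JPY
9040.824 JPY × 0.1113 = 1006.2437112 MXN
1006.2437112 MXN × 0.3778 = 380.15887409136 CNY
380.15887409136 CNY × 2.101 = 798.71379446594736 ZAR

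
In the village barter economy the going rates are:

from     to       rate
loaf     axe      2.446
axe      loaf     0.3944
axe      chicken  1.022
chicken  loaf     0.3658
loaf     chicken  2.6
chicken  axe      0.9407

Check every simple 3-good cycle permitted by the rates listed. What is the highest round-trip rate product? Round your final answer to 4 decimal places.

chicken→axe→loaf→chicken: 0.9407 × 0.3944 × 2.6 = 0.96463
chicken→loaf→axe→chicken: 0.3658 × 2.446 × 1.022 = 0.91443
Maximum is chicken→axe→loaf→chicken at 0.9646; no arbitrage — every cycle loses value.

0.9646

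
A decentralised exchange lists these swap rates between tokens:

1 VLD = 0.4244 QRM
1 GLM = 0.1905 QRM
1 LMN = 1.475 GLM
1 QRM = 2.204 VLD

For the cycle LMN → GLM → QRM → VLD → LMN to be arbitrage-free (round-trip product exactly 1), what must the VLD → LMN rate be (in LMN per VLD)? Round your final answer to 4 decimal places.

1.6147

Known legs of the cycle: 1.475 × 0.1905 × 2.204 = 0.61929645
For no arbitrage the full-cycle product must be 1, so the missing rate is 1 / 0.61929645 ≈ 1.614736.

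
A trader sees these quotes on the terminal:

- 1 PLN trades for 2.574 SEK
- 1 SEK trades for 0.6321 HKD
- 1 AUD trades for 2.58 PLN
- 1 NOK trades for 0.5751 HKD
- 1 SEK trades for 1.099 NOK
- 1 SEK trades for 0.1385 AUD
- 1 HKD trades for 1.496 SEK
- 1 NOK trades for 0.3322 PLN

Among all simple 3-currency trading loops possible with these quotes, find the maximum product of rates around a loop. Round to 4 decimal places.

0.9455

HKD→SEK→NOK→HKD: 1.496 × 1.099 × 0.5751 = 0.94552
SEK→NOK→PLN→SEK: 1.099 × 0.3322 × 2.574 = 0.93974
AUD→PLN→SEK→AUD: 2.58 × 2.574 × 0.1385 = 0.91977
Maximum is HKD→SEK→NOK→HKD at 0.9455; no arbitrage — every cycle loses value.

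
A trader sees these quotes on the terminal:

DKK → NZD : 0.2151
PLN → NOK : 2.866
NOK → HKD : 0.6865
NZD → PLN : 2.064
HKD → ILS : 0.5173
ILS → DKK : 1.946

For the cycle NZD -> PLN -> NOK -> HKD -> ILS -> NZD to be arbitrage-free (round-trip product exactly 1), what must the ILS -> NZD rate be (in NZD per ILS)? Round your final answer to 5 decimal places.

Known legs of the cycle: 2.064 × 2.866 × 0.6865 × 0.5173 = 2.1007235253648
For no arbitrage the full-cycle product must be 1, so the missing rate is 1 / 2.1007235253648 ≈ 0.4760265.

0.47603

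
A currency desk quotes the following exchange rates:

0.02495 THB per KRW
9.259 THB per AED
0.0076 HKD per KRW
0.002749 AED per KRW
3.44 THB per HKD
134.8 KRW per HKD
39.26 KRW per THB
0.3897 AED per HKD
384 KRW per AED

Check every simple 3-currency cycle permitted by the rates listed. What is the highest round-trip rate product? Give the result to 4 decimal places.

AED→KRW→HKD→AED: 384 × 0.0076 × 0.3897 = 1.13730
HKD→THB→KRW→HKD: 3.44 × 39.26 × 0.0076 = 1.02641
AED→THB→KRW→AED: 9.259 × 39.26 × 0.002749 = 0.99928
Maximum is AED→KRW→HKD→AED at 1.1373; arbitrage exists.

1.1373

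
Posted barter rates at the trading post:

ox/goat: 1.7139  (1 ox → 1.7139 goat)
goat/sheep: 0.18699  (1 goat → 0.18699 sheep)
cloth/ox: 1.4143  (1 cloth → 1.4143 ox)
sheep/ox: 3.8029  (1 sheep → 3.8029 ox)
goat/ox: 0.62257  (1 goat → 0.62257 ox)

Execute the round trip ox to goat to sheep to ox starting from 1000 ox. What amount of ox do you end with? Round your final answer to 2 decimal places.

1000 ox × 1.7139 = 1713.9 goat
1713.9 goat × 0.18699 = 320.482161 sheep
320.482161 sheep × 3.8029 = 1218.7616100669 ox

1218.76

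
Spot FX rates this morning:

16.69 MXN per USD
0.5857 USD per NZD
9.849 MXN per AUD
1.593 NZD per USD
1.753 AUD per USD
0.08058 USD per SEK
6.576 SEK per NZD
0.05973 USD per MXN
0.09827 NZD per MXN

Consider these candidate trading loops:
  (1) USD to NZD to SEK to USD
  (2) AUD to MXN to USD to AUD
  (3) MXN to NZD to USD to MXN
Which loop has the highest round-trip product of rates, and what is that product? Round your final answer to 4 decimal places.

(1) 1.593 × 6.576 × 0.08058 = 0.84412
(2) 9.849 × 0.05973 × 1.753 = 1.03126
(3) 0.09827 × 0.5857 × 16.69 = 0.96062
Highest is cycle (2) at 1.0313 (>1, arbitrage).

1.0313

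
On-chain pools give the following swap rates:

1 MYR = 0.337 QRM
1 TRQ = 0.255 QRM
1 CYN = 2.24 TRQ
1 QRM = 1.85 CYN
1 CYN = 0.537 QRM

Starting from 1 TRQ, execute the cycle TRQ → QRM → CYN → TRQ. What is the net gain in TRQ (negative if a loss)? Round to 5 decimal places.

1 TRQ × 0.255 = 0.255 QRM
0.255 QRM × 1.85 = 0.47175 CYN
0.47175 CYN × 2.24 = 1.05672 TRQ
Net change: 1.05672 − 1 = 0.05672 TRQ

0.05672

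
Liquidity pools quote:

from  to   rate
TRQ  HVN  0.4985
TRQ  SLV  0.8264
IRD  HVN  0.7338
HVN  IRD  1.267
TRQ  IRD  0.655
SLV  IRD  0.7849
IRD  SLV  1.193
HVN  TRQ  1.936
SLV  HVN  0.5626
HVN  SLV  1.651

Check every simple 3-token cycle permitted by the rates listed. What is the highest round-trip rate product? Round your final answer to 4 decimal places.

HVN→SLV→IRD→HVN: 1.651 × 0.7849 × 0.7338 = 0.95091
HVN→TRQ→IRD→HVN: 1.936 × 0.655 × 0.7338 = 0.93052
HVN→TRQ→SLV→HVN: 1.936 × 0.8264 × 0.5626 = 0.90011
HVN→IRD→SLV→HVN: 1.267 × 1.193 × 0.5626 = 0.85039
Maximum is HVN→SLV→IRD→HVN at 0.9509; no arbitrage — every cycle loses value.

0.9509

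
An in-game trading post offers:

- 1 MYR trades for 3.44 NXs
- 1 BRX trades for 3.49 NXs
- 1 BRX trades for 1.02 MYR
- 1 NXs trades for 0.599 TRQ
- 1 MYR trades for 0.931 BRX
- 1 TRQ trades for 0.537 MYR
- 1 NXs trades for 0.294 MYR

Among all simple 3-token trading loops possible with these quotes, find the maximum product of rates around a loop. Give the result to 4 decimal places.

TRQ→MYR→NXs→TRQ: 0.537 × 3.44 × 0.599 = 1.10652
BRX→NXs→MYR→BRX: 3.49 × 0.294 × 0.931 = 0.95526
Maximum is TRQ→MYR→NXs→TRQ at 1.1065; arbitrage exists.

1.1065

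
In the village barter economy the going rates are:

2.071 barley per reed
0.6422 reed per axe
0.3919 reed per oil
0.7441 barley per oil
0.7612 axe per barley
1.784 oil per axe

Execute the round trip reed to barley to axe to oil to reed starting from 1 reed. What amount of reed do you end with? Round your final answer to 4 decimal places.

1 reed × 2.071 = 2.071 barley
2.071 barley × 0.7612 = 1.5764452 axe
1.5764452 axe × 1.784 = 2.8123782368 oil
2.8123782368 oil × 0.3919 = 1.10217103100192 reed

1.1022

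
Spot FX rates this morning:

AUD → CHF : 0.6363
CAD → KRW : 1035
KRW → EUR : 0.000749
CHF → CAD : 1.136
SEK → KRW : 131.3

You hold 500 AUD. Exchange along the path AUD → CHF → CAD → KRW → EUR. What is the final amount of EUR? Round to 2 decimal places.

500 AUD × 0.6363 = 318.15 CHF
318.15 CHF × 1.136 = 361.4184 CAD
361.4184 CAD × 1035 = 374068.044 KRW
374068.044 KRW × 0.000749 = 280.176964956 EUR

280.18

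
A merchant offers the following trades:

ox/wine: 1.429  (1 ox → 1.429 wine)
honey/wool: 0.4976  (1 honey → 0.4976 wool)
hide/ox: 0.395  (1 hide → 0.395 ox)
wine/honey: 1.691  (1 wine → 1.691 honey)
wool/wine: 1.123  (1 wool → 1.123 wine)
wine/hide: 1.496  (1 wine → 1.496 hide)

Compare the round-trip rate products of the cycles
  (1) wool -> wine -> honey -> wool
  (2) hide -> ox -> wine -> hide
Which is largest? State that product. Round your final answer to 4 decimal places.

0.9449

(1) 1.123 × 1.691 × 0.4976 = 0.94494
(2) 0.395 × 1.429 × 1.496 = 0.84442
Highest is cycle (1) at 0.9449 (≤1, no arbitrage).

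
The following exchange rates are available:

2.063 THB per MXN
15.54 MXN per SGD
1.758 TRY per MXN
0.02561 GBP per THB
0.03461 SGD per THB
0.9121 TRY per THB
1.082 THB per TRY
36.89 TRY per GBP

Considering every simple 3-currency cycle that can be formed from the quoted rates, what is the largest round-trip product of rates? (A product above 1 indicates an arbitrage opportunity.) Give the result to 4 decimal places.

1.1096

MXN→THB→SGD→MXN: 2.063 × 0.03461 × 15.54 = 1.10956
TRY→THB→GBP→TRY: 1.082 × 0.02561 × 36.89 = 1.02222
Maximum is MXN→THB→SGD→MXN at 1.1096; arbitrage exists.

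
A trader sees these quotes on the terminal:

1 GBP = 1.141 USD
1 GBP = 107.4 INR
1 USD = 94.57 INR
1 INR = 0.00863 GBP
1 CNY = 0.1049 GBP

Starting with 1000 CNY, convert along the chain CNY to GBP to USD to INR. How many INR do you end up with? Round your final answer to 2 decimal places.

1000 CNY × 0.1049 = 104.9 GBP
104.9 GBP × 1.141 = 119.6909 USD
119.6909 USD × 94.57 = 11319.168413 INR

11319.17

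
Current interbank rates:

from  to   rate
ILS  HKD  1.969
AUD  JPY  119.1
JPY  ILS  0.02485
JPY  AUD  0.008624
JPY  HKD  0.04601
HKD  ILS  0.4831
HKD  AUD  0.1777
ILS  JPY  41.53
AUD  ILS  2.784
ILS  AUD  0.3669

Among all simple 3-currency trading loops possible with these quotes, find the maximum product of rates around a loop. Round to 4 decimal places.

JPY→ILS→AUD→JPY: 0.02485 × 0.3669 × 119.1 = 1.08589
JPY→AUD→ILS→JPY: 0.008624 × 2.784 × 41.53 = 0.99710
ILS→HKD→AUD→ILS: 1.969 × 0.1777 × 2.784 = 0.97410
JPY→HKD→AUD→JPY: 0.04601 × 0.1777 × 119.1 = 0.97376
JPY→HKD→ILS→JPY: 0.04601 × 0.4831 × 41.53 = 0.92311
Maximum is JPY→ILS→AUD→JPY at 1.0859; arbitrage exists.

1.0859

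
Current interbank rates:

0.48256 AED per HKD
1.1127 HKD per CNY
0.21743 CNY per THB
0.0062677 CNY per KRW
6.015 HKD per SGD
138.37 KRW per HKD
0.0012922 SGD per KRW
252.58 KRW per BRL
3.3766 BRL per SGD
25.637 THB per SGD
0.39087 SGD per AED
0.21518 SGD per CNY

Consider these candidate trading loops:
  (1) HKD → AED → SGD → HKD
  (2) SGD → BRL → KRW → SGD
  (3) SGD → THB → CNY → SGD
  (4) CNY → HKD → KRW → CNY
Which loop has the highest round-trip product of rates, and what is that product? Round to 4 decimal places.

1.1995

(1) 0.48256 × 0.39087 × 6.015 = 1.13454
(2) 3.3766 × 252.58 × 0.0012922 = 1.10207
(3) 25.637 × 0.21743 × 0.21518 = 1.19947
(4) 1.1127 × 138.37 × 0.0062677 = 0.96500
Highest is cycle (3) at 1.1995 (>1, arbitrage).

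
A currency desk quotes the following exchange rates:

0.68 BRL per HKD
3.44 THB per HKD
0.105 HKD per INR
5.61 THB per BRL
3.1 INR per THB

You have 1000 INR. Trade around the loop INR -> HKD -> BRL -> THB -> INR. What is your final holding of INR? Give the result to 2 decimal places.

1000 INR × 0.105 = 105 HKD
105 HKD × 0.68 = 71.4 BRL
71.4 BRL × 5.61 = 400.554 THB
400.554 THB × 3.1 = 1241.7174 INR

1241.72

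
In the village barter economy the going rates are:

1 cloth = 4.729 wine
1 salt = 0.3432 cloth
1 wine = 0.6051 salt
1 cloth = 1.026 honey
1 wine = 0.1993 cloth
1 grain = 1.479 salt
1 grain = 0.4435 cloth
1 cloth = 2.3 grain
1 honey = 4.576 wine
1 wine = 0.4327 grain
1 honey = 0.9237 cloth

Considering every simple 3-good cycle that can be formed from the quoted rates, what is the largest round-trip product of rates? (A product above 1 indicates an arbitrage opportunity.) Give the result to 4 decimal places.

1.1675

cloth→grain→salt→cloth: 2.3 × 1.479 × 0.3432 = 1.16746
cloth→wine→salt→cloth: 4.729 × 0.6051 × 0.3432 = 0.98207
honey→wine→cloth→honey: 4.576 × 0.1993 × 1.026 = 0.93571
cloth→wine→grain→cloth: 4.729 × 0.4327 × 0.4435 = 0.90751
Maximum is cloth→grain→salt→cloth at 1.1675; arbitrage exists.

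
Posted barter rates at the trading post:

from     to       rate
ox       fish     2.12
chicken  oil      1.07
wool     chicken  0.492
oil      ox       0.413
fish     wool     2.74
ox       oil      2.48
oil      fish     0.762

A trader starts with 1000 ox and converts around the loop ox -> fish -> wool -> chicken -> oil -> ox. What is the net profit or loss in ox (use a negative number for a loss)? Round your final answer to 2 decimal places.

262.95

1000 ox × 2.12 = 2120 fish
2120 fish × 2.74 = 5808.8 wool
5808.8 wool × 0.492 = 2857.9296 chicken
2857.9296 chicken × 1.07 = 3057.984672 oil
3057.984672 oil × 0.413 = 1262.947669536 ox
Net change: 1262.947669536 − 1000 = 262.947669536 ox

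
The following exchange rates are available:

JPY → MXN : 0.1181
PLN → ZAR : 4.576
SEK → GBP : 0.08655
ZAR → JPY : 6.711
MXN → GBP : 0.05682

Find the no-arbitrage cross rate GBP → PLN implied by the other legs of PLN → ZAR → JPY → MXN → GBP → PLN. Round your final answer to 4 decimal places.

4.8526

Known legs of the cycle: 4.576 × 6.711 × 0.1181 × 0.05682 = 0.206074560174912
For no arbitrage the full-cycle product must be 1, so the missing rate is 1 / 0.206074560174912 ≈ 4.852613.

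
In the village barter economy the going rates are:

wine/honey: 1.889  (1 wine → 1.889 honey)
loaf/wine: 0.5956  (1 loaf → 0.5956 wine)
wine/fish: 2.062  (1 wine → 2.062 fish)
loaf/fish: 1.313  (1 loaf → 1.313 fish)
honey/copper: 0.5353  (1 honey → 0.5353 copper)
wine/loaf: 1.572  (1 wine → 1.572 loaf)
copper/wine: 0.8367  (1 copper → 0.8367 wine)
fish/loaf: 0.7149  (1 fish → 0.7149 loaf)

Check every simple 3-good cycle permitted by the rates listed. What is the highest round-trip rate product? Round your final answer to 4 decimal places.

0.8780

wine→fish→loaf→wine: 2.062 × 0.7149 × 0.5956 = 0.87799
copper→wine→honey→copper: 0.8367 × 1.889 × 0.5353 = 0.84606
Maximum is wine→fish→loaf→wine at 0.8780; no arbitrage — every cycle loses value.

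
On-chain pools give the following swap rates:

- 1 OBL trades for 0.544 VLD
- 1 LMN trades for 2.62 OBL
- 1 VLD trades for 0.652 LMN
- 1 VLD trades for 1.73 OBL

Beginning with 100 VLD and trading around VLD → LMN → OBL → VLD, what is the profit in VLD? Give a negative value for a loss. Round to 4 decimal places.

-7.0717

100 VLD × 0.652 = 65.2 LMN
65.2 LMN × 2.62 = 170.824 OBL
170.824 OBL × 0.544 = 92.928256 VLD
Net change: 92.928256 − 100 = -7.071744 VLD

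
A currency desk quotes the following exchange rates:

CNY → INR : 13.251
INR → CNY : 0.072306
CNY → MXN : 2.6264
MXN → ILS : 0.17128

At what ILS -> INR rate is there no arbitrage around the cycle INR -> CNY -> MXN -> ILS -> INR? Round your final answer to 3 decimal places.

Known legs of the cycle: 0.072306 × 2.6264 × 0.17128 = 0.032526839060352
For no arbitrage the full-cycle product must be 1, so the missing rate is 1 / 0.032526839060352 ≈ 30.74384.

30.744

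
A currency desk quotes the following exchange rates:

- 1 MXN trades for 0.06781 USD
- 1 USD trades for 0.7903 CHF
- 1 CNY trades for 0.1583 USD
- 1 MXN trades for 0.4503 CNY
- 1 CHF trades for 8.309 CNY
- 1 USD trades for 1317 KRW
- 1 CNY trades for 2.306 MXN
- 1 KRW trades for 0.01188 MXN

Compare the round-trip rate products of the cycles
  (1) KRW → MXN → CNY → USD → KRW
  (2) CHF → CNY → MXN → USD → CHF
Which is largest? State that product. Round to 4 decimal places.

(1) 0.01188 × 0.4503 × 0.1583 × 1317 = 1.11528
(2) 8.309 × 2.306 × 0.06781 × 0.7903 = 1.02682
Highest is cycle (1) at 1.1153 (>1, arbitrage).

1.1153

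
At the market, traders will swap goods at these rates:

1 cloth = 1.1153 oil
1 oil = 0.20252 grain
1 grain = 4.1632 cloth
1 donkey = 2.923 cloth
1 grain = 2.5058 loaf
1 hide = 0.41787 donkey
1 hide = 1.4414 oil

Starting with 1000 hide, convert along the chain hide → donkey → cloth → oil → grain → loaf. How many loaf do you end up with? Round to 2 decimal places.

691.32

1000 hide × 0.41787 = 417.87 donkey
417.87 donkey × 2.923 = 1221.43401 cloth
1221.43401 cloth × 1.1153 = 1362.265351353 oil
1362.265351353 oil × 0.20252 = 275.88597895600956 grain
275.88597895600956 grain × 2.5058 = 691.315086067968755448 loaf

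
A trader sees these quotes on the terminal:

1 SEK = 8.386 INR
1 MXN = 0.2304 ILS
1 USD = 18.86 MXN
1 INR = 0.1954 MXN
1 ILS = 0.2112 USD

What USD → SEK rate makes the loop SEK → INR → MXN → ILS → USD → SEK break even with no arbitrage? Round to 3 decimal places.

12.541

Known legs of the cycle: 8.386 × 0.1954 × 0.2304 × 0.2112 = 0.079736249843712
For no arbitrage the full-cycle product must be 1, so the missing rate is 1 / 0.079736249843712 ≈ 12.54135.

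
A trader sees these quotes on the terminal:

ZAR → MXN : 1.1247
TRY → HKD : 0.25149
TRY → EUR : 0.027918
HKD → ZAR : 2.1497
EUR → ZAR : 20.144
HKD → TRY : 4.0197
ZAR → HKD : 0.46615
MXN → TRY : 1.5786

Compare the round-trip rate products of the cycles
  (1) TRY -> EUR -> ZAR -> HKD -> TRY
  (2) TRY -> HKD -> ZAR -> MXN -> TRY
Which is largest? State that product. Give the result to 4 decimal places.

1.0538

(1) 0.027918 × 20.144 × 0.46615 × 4.0197 = 1.05378
(2) 0.25149 × 2.1497 × 1.1247 × 1.5786 = 0.95986
Highest is cycle (1) at 1.0538 (>1, arbitrage).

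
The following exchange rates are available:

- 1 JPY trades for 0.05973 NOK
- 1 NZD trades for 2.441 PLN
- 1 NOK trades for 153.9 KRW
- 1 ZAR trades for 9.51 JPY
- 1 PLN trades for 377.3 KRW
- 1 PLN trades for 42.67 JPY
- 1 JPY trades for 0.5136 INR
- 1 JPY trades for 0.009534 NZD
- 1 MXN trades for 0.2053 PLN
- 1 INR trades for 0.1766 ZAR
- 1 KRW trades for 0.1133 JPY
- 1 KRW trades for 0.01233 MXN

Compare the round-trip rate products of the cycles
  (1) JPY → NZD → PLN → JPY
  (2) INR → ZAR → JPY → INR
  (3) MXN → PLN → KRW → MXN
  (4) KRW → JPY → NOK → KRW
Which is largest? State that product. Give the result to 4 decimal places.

1.0415

(1) 0.009534 × 2.441 × 42.67 = 0.99304
(2) 0.1766 × 9.51 × 0.5136 = 0.86257
(3) 0.2053 × 377.3 × 0.01233 = 0.95508
(4) 0.1133 × 0.05973 × 153.9 = 1.04150
Highest is cycle (4) at 1.0415 (>1, arbitrage).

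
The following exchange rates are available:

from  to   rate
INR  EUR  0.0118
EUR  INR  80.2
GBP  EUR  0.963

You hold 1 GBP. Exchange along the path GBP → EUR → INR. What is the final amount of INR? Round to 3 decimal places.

77.233

1 GBP × 0.963 = 0.963 EUR
0.963 EUR × 80.2 = 77.2326 INR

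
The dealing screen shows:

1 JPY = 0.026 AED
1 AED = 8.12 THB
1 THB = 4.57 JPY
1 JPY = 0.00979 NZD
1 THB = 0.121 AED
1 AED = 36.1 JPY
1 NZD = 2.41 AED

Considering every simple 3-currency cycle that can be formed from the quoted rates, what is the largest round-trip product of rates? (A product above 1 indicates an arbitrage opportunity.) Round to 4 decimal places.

AED→THB→JPY→AED: 8.12 × 4.57 × 0.026 = 0.96482
AED→JPY→NZD→AED: 36.1 × 0.00979 × 2.41 = 0.85174
Maximum is AED→THB→JPY→AED at 0.9648; no arbitrage — every cycle loses value.

0.9648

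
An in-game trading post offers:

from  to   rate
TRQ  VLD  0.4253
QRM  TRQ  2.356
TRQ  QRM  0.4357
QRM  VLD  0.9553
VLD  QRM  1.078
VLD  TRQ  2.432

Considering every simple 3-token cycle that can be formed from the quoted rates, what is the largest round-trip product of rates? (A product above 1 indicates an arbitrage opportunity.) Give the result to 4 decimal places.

QRM→TRQ→VLD→QRM: 2.356 × 0.4253 × 1.078 = 1.08016
QRM→VLD→TRQ→QRM: 0.9553 × 2.432 × 0.4357 = 1.01226
Maximum is QRM→TRQ→VLD→QRM at 1.0802; arbitrage exists.

1.0802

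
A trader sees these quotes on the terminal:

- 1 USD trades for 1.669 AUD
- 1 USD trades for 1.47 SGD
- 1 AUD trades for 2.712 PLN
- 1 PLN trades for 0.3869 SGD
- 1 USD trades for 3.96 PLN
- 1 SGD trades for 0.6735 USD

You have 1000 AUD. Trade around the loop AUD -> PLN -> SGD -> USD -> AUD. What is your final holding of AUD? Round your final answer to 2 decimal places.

1179.46

1000 AUD × 2.712 = 2712 PLN
2712 PLN × 0.3869 = 1049.2728 SGD
1049.2728 SGD × 0.6735 = 706.6852308 USD
706.6852308 USD × 1.669 = 1179.4576502052 AUD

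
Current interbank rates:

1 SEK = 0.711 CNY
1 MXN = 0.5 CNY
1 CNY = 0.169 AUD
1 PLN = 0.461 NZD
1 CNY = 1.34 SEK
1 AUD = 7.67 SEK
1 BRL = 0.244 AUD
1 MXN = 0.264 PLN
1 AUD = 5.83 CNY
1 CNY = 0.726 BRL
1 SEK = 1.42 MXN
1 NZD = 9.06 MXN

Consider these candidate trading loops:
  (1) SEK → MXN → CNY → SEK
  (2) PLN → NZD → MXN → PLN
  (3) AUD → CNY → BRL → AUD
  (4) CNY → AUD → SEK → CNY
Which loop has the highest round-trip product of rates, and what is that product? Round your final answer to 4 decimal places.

1.1026

(1) 1.42 × 0.5 × 1.34 = 0.95140
(2) 0.461 × 9.06 × 0.264 = 1.10264
(3) 5.83 × 0.726 × 0.244 = 1.03275
(4) 0.169 × 7.67 × 0.711 = 0.92162
Highest is cycle (2) at 1.1026 (>1, arbitrage).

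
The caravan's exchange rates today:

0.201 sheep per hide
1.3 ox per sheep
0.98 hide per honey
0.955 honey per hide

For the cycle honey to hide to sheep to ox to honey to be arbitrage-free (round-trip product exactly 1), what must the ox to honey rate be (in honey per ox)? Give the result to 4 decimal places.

3.9051

Known legs of the cycle: 0.98 × 0.201 × 1.3 = 0.256074
For no arbitrage the full-cycle product must be 1, so the missing rate is 1 / 0.256074 ≈ 3.905121.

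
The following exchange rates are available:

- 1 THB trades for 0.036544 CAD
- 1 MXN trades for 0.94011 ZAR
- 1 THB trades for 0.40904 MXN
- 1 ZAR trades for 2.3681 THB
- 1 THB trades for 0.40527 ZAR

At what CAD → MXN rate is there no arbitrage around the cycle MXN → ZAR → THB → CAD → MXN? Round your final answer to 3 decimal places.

Known legs of the cycle: 0.94011 × 2.3681 × 0.036544 = 0.081356974999104
For no arbitrage the full-cycle product must be 1, so the missing rate is 1 / 0.081356974999104 ≈ 12.29151.

12.292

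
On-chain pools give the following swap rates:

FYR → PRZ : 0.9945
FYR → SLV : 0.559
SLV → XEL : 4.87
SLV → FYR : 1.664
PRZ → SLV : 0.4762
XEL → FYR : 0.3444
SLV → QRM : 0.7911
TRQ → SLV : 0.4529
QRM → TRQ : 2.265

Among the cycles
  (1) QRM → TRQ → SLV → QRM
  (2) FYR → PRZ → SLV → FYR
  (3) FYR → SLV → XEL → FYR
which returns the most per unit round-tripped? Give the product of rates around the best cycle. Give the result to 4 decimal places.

(1) 2.265 × 0.4529 × 0.7911 = 0.81153
(2) 0.9945 × 0.4762 × 1.664 = 0.78804
(3) 0.559 × 4.87 × 0.3444 = 0.93757
Highest is cycle (3) at 0.9376 (≤1, no arbitrage).

0.9376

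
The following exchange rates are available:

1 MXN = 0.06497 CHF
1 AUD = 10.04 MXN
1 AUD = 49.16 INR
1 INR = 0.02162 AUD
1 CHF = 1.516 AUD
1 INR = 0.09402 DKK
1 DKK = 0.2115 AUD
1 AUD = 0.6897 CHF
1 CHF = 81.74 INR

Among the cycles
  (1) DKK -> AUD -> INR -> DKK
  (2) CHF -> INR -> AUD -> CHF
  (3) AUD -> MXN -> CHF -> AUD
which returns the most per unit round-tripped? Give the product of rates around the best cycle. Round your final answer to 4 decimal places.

(1) 0.2115 × 49.16 × 0.09402 = 0.97756
(2) 81.74 × 0.02162 × 0.6897 = 1.21885
(3) 10.04 × 0.06497 × 1.516 = 0.98888
Highest is cycle (2) at 1.2189 (>1, arbitrage).

1.2189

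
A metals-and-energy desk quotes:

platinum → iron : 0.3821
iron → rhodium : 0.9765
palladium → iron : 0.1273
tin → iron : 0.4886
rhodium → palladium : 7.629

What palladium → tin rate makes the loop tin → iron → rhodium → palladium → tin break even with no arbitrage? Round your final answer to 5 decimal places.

0.27473

Known legs of the cycle: 0.4886 × 0.9765 × 7.629 = 3.6399324591
For no arbitrage the full-cycle product must be 1, so the missing rate is 1 / 3.6399324591 ≈ 0.2747304.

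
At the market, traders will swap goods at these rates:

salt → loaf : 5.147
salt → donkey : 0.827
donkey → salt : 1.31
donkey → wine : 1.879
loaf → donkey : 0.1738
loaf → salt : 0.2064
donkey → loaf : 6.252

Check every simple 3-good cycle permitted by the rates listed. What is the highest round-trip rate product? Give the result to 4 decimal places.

1.1719

donkey→salt→loaf→donkey: 1.31 × 5.147 × 0.1738 = 1.17186
donkey→loaf→salt→donkey: 6.252 × 0.2064 × 0.827 = 1.06717
Maximum is donkey→salt→loaf→donkey at 1.1719; arbitrage exists.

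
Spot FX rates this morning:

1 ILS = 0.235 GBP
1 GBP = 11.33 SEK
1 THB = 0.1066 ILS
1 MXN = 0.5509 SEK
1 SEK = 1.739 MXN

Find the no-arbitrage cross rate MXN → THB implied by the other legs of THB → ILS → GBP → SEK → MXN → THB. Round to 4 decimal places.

Known legs of the cycle: 0.1066 × 0.235 × 11.33 × 1.739 = 0.49357659637
For no arbitrage the full-cycle product must be 1, so the missing rate is 1 / 0.49357659637 ≈ 2.026028.

2.0260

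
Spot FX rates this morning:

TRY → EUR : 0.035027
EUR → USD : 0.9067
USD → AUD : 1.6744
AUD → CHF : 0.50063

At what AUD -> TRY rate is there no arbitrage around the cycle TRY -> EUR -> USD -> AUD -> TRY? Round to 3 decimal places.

18.805

Known legs of the cycle: 0.035027 × 0.9067 × 1.6744 = 0.05317723761896
For no arbitrage the full-cycle product must be 1, so the missing rate is 1 / 0.05317723761896 ≈ 18.80504.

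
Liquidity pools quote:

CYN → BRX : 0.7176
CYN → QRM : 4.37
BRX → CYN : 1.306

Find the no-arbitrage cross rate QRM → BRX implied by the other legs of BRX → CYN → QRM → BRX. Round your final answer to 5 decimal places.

0.17522

Known legs of the cycle: 1.306 × 4.37 = 5.70722
For no arbitrage the full-cycle product must be 1, so the missing rate is 1 / 5.70722 ≈ 0.1752167.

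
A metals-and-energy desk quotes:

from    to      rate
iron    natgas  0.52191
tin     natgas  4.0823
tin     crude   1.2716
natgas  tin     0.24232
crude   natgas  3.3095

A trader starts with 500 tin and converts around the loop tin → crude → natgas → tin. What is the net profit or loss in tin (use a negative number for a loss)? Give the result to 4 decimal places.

9.8849

500 tin × 1.2716 = 635.8 crude
635.8 crude × 3.3095 = 2104.1801 natgas
2104.1801 natgas × 0.24232 = 509.884921832 tin
Net change: 509.884921832 − 500 = 9.884921832 tin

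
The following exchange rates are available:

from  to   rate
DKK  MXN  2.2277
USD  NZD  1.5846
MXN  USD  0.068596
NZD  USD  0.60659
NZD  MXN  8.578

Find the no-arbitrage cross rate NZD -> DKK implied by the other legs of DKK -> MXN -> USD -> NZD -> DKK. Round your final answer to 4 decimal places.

Known legs of the cycle: 2.2277 × 0.068596 × 1.5846 = 0.24214480055832
For no arbitrage the full-cycle product must be 1, so the missing rate is 1 / 0.24214480055832 ≈ 4.129760.

4.1298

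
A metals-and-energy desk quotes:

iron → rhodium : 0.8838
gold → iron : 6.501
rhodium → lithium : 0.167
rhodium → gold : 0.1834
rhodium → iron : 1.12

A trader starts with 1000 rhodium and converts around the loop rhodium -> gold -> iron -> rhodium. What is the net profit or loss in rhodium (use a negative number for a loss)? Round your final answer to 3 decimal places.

1000 rhodium × 0.1834 = 183.4 gold
183.4 gold × 6.501 = 1192.2834 iron
1192.2834 iron × 0.8838 = 1053.74006892 rhodium
Net change: 1053.74006892 − 1000 = 53.74006892 rhodium

53.740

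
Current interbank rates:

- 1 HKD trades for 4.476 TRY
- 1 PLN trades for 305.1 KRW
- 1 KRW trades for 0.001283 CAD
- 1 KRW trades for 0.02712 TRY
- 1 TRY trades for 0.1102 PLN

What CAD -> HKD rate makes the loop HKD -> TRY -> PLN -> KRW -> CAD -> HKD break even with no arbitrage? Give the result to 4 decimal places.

Known legs of the cycle: 4.476 × 0.1102 × 305.1 × 0.001283 = 0.19308144323016
For no arbitrage the full-cycle product must be 1, so the missing rate is 1 / 0.19308144323016 ≈ 5.179162.

5.1792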